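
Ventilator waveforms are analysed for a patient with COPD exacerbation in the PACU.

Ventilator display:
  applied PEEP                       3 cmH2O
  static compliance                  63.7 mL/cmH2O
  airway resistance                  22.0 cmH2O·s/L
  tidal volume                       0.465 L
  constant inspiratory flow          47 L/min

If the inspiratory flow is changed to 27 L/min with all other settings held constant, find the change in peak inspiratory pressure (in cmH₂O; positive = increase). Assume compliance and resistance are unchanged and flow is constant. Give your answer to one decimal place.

-7.3

Flow: 47 L/min ÷ 60 = 0.7833 L/s.
New flow: 27 L/min ÷ 60 = 0.45 L/s.
PIP = Vt/C + R·V̇ + PEEP (constant-flow equation of motion).
Only the resistive term changes: ΔPIP = R × ΔV̇ = 22.0 × (0.45 − 0.7833) = 22.0 × -0.3333 = -7.333 cmH2O.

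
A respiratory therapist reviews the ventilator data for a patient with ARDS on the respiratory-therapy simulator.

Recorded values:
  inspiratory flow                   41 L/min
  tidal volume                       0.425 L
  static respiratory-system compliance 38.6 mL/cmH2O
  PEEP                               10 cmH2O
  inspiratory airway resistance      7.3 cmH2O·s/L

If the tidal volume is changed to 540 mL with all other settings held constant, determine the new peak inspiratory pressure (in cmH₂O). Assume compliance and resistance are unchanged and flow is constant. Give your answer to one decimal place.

29.0

Flow: 41 L/min ÷ 60 = 0.6833 L/s.
PIP = Vt/C + R·V̇ + PEEP (constant-flow equation of motion).
Only the elastic term changes: ΔPIP = ΔVt / C = (540 − 425) / 38.6 = 2.979 cmH2O.
Original PIP = 425/38.6 + 7.3×0.6833 + 10 = 25.998 cmH2O; new PIP = 25.998 + (2.979) = 28.977 cmH2O.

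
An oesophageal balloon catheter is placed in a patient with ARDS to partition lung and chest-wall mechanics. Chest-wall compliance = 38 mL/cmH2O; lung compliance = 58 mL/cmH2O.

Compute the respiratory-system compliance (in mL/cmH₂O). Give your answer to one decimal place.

Lung and chest wall are elastances in series: 1/Crs = 1/CL + 1/Ccw.
1/Crs = 1/58 + 1/38 = 0.04356.
Crs = 22.957 mL/cmH2O.

23.0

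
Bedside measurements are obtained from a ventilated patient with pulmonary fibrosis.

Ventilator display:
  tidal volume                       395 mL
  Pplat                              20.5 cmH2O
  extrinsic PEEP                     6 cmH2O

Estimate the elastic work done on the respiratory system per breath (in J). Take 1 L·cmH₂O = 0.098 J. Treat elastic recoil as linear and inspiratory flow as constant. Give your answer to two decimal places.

0.28

Elastic work ≈ ½ × (Pplat − PEEP) × Vt = 0.5 × (20.5 − 6) × 0.395 L = 0.5 × 14.5 × 0.395 = 2.864 L·cmH2O.
× 0.098 J/(L·cmH2O) → 0.2807 J.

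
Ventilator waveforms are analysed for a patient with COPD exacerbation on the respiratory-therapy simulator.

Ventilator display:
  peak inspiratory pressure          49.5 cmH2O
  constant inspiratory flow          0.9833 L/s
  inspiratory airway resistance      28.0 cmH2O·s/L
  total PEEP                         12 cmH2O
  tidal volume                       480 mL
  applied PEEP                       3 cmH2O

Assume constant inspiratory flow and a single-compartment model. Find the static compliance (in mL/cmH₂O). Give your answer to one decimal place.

48.2

Total PEEP = 12 cmH2O (set 3 + intrinsic 9); this is the baseline alveolar pressure.
Equation of motion (constant flow): PIP = Vt/C + R·V̇ + PEEP.
Vt/C = PIP − R·V̇ − PEEP = 49.5 − 28.0×0.9833 − 12 = 49.5 − 27.532 − 12 = 9.968 cmH2O.
C = Vt / 9.968 = 480 / 9.968 = 48.154 mL/cmH2O.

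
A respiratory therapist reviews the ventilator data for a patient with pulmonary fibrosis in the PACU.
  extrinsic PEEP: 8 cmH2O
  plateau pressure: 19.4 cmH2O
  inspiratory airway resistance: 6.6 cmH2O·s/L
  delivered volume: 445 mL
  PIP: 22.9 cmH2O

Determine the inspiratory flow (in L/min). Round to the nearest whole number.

32

flow = (PIP − Pplat) / Raw = (22.9 − 19.4) / 6.6 = 0.5303 L/s × 60 = 31.818 L/min.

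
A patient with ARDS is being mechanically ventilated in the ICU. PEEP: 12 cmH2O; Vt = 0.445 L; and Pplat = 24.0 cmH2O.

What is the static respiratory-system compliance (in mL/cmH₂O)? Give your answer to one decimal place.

37.1

Cstat = Vt / (Pplat − PEEP) = 445 / (24.0 − 12) = 445 / 12.0 = 37.083 mL/cmH2O.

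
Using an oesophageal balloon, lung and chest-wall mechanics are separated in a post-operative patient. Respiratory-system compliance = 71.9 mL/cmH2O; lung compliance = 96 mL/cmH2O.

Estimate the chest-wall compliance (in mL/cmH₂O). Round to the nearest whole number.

286

1/Ccw = 1/Crs − 1/CL.
1/Ccw = 1/71.9 − 1/96 = 0.003492.
Ccw = 286.37 mL/cmH2O.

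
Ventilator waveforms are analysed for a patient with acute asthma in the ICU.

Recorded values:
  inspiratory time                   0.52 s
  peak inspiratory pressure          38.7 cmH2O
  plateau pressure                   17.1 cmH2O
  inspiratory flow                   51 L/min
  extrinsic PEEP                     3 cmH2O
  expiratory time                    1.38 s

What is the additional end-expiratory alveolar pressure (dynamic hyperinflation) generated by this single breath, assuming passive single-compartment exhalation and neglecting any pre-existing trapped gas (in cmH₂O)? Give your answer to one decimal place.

Flow: 51 L/min ÷ 60 = 0.85 L/s.
Vt = flow × Ti = 0.85 L/s × 0.52 s × 1000 mL/L = 442.0 mL.
R = (PIP − Pplat)/V̇ = (38.7 − 17.1) / 0.85 = 21.6/0.85 = 25.412 cmH2O·s/L.
C = Vt/(Pplat − PEEP) = 442.0 / (17.1 − 3) = 442.0/14.1 = 31.348 mL/cmH2O.
τ = R × C = 25.412 × 0.03135 L/cmH2O = 0.7967 s.
Fraction remaining = e^(−Te/τ) = e^(−1.38/0.7967) = 0.1769; trapped volume = 442.0 × 0.1769 = 78.19 mL.
Additional alveolar pressure from trapping ≈ V_trapped / C = 78.19 / 31.348 = 2.494 cmH2O.

2.5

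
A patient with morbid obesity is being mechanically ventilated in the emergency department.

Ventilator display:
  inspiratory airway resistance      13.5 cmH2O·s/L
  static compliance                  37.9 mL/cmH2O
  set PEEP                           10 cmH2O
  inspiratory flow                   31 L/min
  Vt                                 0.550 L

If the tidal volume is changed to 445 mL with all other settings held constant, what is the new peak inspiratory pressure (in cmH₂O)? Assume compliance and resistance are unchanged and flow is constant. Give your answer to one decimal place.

28.7

Flow: 31 L/min ÷ 60 = 0.5167 L/s.
PIP = Vt/C + R·V̇ + PEEP (constant-flow equation of motion).
Only the elastic term changes: ΔPIP = ΔVt / C = (445 − 550) / 37.9 = -2.77 cmH2O.
Original PIP = 550/37.9 + 13.5×0.5167 + 10 = 31.487 cmH2O; new PIP = 31.487 + (-2.77) = 28.717 cmH2O.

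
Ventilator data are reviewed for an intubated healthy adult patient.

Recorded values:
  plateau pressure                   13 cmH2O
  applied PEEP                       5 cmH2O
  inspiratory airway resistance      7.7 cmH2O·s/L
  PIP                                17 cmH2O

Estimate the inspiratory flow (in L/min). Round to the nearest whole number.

31

flow = (PIP − Pplat) / Raw = (17 − 13) / 7.7 = 0.5195 L/s × 60 = 31.17 L/min.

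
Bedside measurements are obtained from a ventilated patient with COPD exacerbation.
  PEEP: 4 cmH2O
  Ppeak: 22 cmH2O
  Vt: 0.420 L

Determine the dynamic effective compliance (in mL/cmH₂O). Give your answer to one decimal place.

23.3

Dynamic compliance = Vt / (PIP − PEEP) = 420 / (22 − 4) = 420 / 18.0 = 23.333 mL/cmH2O.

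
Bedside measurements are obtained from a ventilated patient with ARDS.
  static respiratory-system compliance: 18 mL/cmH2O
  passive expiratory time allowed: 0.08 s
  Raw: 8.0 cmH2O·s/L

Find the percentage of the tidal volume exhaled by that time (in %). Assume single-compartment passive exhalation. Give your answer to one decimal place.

τ = R × C = 8.0 × 18 mL/cmH2O = 8.0 × 0.018 L/cmH2O = 0.144 s.
Passive exhalation: V(t)/V₀ = e^(−t/τ) = e^(−0.08/0.144) = 0.5738.
Fraction exhaled = 1 − 0.5738 = 0.4262 → 42.62%.

42.6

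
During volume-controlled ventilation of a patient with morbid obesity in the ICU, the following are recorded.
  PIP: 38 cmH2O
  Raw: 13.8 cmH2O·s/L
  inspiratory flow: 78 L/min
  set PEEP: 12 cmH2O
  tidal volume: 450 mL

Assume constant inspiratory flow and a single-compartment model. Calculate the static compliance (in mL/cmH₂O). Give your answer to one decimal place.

Flow: 78 L/min ÷ 60 = 1.3 L/s.
Equation of motion (constant flow): PIP = Vt/C + R·V̇ + PEEP.
Vt/C = PIP − R·V̇ − PEEP = 38 − 13.8×1.3 − 12 = 38 − 17.94 − 12 = 8.06 cmH2O.
C = Vt / 8.06 = 450 / 8.06 = 55.831 mL/cmH2O.

55.8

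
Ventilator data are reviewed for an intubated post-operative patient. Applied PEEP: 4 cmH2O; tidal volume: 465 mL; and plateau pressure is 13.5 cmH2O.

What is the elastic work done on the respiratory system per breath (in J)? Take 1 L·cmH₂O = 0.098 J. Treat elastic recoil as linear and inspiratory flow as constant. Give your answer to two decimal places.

0.22

Elastic work ≈ ½ × (Pplat − PEEP) × Vt = 0.5 × (13.5 − 4) × 0.465 L = 0.5 × 9.5 × 0.465 = 2.209 L·cmH2O.
× 0.098 J/(L·cmH2O) → 0.2165 J.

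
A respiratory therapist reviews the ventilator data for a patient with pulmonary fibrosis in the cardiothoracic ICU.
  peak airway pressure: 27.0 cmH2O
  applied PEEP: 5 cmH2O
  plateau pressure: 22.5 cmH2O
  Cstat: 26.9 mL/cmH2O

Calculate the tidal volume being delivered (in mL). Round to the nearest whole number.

471

Vt = Cstat × (Pplat − PEEP) = 26.9 × (22.5 − 5) = 26.9 × 17.5 = 470.75 mL.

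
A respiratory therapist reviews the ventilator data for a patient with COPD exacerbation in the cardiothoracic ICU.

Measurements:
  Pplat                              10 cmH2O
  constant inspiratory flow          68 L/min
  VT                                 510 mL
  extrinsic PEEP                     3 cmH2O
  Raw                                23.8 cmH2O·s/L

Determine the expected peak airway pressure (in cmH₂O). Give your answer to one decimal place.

Flow: 68 L/min ÷ 60 = 1.1333 L/s.
PIP = Pplat + Raw × flow = 10 + 23.8 × 1.1333 = 10 + 26.973 = 36.973 cmH2O.

37.0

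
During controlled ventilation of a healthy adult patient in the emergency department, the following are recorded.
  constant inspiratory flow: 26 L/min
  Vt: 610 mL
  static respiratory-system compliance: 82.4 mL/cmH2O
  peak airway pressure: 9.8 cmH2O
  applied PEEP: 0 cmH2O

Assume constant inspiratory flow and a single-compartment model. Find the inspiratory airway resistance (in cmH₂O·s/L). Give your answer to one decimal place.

5.5

Flow: 26 L/min ÷ 60 = 0.4333 L/s.
Equation of motion (constant flow): PIP = Vt/C + R·V̇ + PEEP.
R·V̇ = PIP − Vt/C − PEEP = 9.8 − 610/82.4 − 0 = 9.8 − 7.403 − 0 = 2.397 cmH2O.
R = 2.397 / 0.4333 = 5.532 cmH2O·s/L.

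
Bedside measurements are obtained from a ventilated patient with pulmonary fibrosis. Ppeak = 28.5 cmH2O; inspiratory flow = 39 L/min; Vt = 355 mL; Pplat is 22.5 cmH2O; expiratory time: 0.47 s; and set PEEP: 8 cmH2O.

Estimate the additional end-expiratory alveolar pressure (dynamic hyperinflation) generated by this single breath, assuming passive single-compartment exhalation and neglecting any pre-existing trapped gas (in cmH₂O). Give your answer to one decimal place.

1.8

Flow: 39 L/min ÷ 60 = 0.65 L/s.
R = (PIP − Pplat)/V̇ = (28.5 − 22.5) / 0.65 = 6.0/0.65 = 9.231 cmH2O·s/L.
C = Vt/(Pplat − PEEP) = 355.0 / (22.5 − 8) = 355.0/14.5 = 24.483 mL/cmH2O.
τ = R × C = 9.231 × 0.02448 L/cmH2O = 0.226 s.
Fraction remaining = e^(−Te/τ) = e^(−0.47/0.226) = 0.125; trapped volume = 355.0 × 0.125 = 44.375 mL.
Additional alveolar pressure from trapping ≈ V_trapped / C = 44.375 / 24.483 = 1.812 cmH2O.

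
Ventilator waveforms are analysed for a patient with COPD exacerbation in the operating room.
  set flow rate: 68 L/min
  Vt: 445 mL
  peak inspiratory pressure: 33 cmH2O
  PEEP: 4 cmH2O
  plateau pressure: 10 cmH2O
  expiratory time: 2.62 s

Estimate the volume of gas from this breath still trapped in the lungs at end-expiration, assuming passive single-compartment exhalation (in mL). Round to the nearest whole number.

Flow: 68 L/min ÷ 60 = 1.1333 L/s.
R = (PIP − Pplat)/V̇ = (33 − 10) / 1.1333 = 23.0/1.1333 = 20.295 cmH2O·s/L.
C = Vt/(Pplat − PEEP) = 445.0 / (10 − 4) = 445.0/6.0 = 74.167 mL/cmH2O.
τ = R × C = 20.295 × 0.07417 L/cmH2O = 1.505 s.
Fraction remaining = e^(−Te/τ) = e^(−2.62/1.505) = 0.1754.
Trapped volume = 445.0 × 0.1754 = 78.053 mL.

78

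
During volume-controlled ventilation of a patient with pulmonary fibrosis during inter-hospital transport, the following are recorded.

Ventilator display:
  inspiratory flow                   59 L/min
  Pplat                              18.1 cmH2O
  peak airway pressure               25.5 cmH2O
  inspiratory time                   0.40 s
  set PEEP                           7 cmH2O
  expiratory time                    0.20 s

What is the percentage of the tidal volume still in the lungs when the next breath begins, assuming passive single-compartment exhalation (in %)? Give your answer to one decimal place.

Flow: 59 L/min ÷ 60 = 0.9833 L/s.
Vt = flow × Ti = 0.9833 L/s × 0.40 s × 1000 mL/L = 393.32 mL.
R = (PIP − Pplat)/V̇ = (25.5 − 18.1) / 0.9833 = 7.4/0.9833 = 7.526 cmH2O·s/L.
C = Vt/(Pplat − PEEP) = 393.32 / (18.1 − 7) = 393.32/11.1 = 35.434 mL/cmH2O.
τ = R × C = 7.526 × 0.03543 L/cmH2O = 0.2666 s.
Fraction remaining at end-expiration = e^(−Te/τ) = e^(−0.20/0.2666) = 0.4723 → 47.23%.

47.2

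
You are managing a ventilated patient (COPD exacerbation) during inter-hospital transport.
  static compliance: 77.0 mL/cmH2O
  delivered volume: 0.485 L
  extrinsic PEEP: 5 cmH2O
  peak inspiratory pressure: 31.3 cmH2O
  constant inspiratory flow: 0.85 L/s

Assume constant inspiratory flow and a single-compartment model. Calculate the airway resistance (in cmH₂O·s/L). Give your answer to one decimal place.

23.5

Equation of motion (constant flow): PIP = Vt/C + R·V̇ + PEEP.
R·V̇ = PIP − Vt/C − PEEP = 31.3 − 485/77.0 − 5 = 31.3 − 6.299 − 5 = 20.001 cmH2O.
R = 20.001 / 0.85 = 23.531 cmH2O·s/L.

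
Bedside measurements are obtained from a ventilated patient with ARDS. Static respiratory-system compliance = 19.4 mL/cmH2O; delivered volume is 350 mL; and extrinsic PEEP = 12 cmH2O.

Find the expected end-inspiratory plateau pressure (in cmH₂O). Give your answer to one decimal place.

30.0

Pplat = PEEP + Vt / Cstat = 12 + 350 / 19.4 = 12 + 18.041 = 30.041 cmH2O.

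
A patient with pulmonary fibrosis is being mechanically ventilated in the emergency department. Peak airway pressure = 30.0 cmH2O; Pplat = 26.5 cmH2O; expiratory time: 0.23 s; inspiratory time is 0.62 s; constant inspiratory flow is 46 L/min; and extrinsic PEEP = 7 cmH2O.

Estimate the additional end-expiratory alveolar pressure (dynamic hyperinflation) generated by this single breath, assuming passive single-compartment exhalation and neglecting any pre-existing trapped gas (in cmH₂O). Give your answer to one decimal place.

2.5

Flow: 46 L/min ÷ 60 = 0.7667 L/s.
Vt = flow × Ti = 0.7667 L/s × 0.62 s × 1000 mL/L = 475.35 mL.
R = (PIP − Pplat)/V̇ = (30.0 − 26.5) / 0.7667 = 3.5/0.7667 = 4.565 cmH2O·s/L.
C = Vt/(Pplat − PEEP) = 475.35 / (26.5 − 7) = 475.35/19.5 = 24.377 mL/cmH2O.
τ = R × C = 4.565 × 0.02438 L/cmH2O = 0.1113 s.
Fraction remaining = e^(−Te/τ) = e^(−0.23/0.1113) = 0.1266; trapped volume = 475.35 × 0.1266 = 60.179 mL.
Additional alveolar pressure from trapping ≈ V_trapped / C = 60.179 / 24.377 = 2.469 cmH2O.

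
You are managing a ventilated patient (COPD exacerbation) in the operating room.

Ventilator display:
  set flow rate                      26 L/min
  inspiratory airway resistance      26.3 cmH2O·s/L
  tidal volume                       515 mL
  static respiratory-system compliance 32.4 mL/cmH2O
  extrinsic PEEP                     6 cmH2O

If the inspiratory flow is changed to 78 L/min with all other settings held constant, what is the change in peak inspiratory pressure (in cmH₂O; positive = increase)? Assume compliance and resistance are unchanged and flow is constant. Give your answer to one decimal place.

22.8

Flow: 26 L/min ÷ 60 = 0.4333 L/s.
New flow: 78 L/min ÷ 60 = 1.3 L/s.
PIP = Vt/C + R·V̇ + PEEP (constant-flow equation of motion).
Only the resistive term changes: ΔPIP = R × ΔV̇ = 26.3 × (1.3 − 0.4333) = 26.3 × 0.8667 = 22.794 cmH2O.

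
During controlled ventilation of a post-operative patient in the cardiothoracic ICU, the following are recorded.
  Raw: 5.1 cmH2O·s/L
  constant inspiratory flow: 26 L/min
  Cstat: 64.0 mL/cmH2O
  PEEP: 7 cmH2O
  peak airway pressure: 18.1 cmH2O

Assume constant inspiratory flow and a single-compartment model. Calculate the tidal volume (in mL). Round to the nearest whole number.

569

Flow: 26 L/min ÷ 60 = 0.4333 L/s.
Equation of motion (constant flow): PIP = Vt/C + R·V̇ + PEEP.
Vt/C = PIP − R·V̇ − PEEP = 18.1 − 2.21 − 7 = 8.89 cmH2O.
Vt = C × 8.89 = 64.0 × 8.89 = 568.96 mL.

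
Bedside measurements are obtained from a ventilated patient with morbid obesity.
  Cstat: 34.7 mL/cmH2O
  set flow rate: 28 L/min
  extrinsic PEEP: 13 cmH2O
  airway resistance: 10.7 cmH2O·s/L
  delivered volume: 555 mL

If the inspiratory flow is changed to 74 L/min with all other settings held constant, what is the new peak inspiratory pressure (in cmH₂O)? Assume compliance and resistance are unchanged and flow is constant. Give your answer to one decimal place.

42.2

Flow: 28 L/min ÷ 60 = 0.4667 L/s.
New flow: 74 L/min ÷ 60 = 1.2333 L/s.
PIP = Vt/C + R·V̇ + PEEP (constant-flow equation of motion).
Only the resistive term changes: ΔPIP = R × ΔV̇ = 10.7 × (1.2333 − 0.4667) = 10.7 × 0.7666 = 8.203 cmH2O.
Original PIP = 555/34.7 + 10.7×0.4667 + 13 = 33.988 cmH2O; new PIP = 33.988 + (8.203) = 42.191 cmH2O.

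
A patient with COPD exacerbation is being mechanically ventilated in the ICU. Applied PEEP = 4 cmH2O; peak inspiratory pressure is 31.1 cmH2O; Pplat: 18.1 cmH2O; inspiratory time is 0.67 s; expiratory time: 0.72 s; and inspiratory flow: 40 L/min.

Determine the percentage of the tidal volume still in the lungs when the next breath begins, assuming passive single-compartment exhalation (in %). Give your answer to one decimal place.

31.2

Flow: 40 L/min ÷ 60 = 0.6667 L/s.
Vt = flow × Ti = 0.6667 L/s × 0.67 s × 1000 mL/L = 446.69 mL.
R = (PIP − Pplat)/V̇ = (31.1 − 18.1) / 0.6667 = 13.0/0.6667 = 19.499 cmH2O·s/L.
C = Vt/(Pplat − PEEP) = 446.69 / (18.1 − 4) = 446.69/14.1 = 31.68 mL/cmH2O.
τ = R × C = 19.499 × 0.03168 L/cmH2O = 0.6177 s.
Fraction remaining at end-expiration = e^(−Te/τ) = e^(−0.72/0.6177) = 0.3117 → 31.17%.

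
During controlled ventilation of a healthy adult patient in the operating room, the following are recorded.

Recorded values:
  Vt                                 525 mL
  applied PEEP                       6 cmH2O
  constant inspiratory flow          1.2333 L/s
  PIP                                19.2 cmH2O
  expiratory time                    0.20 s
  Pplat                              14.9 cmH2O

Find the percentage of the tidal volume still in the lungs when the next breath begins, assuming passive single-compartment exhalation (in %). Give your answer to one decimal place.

37.8

R = (PIP − Pplat)/V̇ = (19.2 − 14.9) / 1.2333 = 4.3/1.2333 = 3.487 cmH2O·s/L.
C = Vt/(Pplat − PEEP) = 525.0 / (14.9 − 6) = 525.0/8.9 = 58.989 mL/cmH2O.
τ = R × C = 3.487 × 0.05899 L/cmH2O = 0.2057 s.
Fraction remaining at end-expiration = e^(−Te/τ) = e^(−0.20/0.2057) = 0.3782 → 37.82%.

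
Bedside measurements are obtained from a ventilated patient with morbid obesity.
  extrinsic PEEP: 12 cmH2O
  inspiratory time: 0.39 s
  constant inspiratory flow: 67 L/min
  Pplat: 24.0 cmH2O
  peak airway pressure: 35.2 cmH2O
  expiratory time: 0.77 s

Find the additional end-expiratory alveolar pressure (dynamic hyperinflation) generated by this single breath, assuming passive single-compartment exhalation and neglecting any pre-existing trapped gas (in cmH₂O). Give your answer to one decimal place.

1.4

Flow: 67 L/min ÷ 60 = 1.1167 L/s.
Vt = flow × Ti = 1.1167 L/s × 0.39 s × 1000 mL/L = 435.51 mL.
R = (PIP − Pplat)/V̇ = (35.2 − 24.0) / 1.1167 = 11.2/1.1167 = 10.03 cmH2O·s/L.
C = Vt/(Pplat − PEEP) = 435.51 / (24.0 − 12) = 435.51/12.0 = 36.293 mL/cmH2O.
τ = R × C = 10.03 × 0.03629 L/cmH2O = 0.364 s.
Fraction remaining = e^(−Te/τ) = e^(−0.77/0.364) = 0.1206; trapped volume = 435.51 × 0.1206 = 52.523 mL.
Additional alveolar pressure from trapping ≈ V_trapped / C = 52.523 / 36.293 = 1.447 cmH2O.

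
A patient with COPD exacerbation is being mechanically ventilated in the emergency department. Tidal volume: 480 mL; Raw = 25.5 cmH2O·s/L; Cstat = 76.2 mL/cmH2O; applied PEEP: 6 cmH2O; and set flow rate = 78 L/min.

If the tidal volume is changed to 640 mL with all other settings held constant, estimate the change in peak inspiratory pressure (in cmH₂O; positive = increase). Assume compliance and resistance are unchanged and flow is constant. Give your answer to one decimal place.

PIP = Vt/C + R·V̇ + PEEP (constant-flow equation of motion).
Only the elastic term changes: ΔPIP = ΔVt / C = (640 − 480) / 76.2 = 2.1 cmH2O.

2.1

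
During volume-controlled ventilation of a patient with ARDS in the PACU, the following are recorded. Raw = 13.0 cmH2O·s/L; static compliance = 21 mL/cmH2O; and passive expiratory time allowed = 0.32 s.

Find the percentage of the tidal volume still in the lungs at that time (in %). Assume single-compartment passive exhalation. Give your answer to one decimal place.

τ = R × C = 13.0 × 21 mL/cmH2O = 13.0 × 0.021 L/cmH2O = 0.273 s.
Passive exhalation: V(t)/V₀ = e^(−t/τ) = e^(−0.32/0.273) = 0.3097.
Fraction remaining = 0.3097 → 30.97%.

31.0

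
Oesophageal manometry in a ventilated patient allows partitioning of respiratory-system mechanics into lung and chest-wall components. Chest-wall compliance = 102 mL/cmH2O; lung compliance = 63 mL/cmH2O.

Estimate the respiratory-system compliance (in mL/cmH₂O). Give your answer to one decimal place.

Lung and chest wall are elastances in series: 1/Crs = 1/CL + 1/Ccw.
1/Crs = 1/63 + 1/102 = 0.02568.
Crs = 38.941 mL/cmH2O.

38.9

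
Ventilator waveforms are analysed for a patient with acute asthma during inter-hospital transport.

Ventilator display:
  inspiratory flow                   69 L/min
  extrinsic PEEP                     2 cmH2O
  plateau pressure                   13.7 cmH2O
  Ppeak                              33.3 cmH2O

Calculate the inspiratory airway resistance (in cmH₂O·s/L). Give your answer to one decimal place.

Flow: 69 L/min ÷ 60 = 1.15 L/s.
Raw = (PIP − Pplat) / flow = (33.3 − 13.7) / 1.15 = 19.6 / 1.15 = 17.043 cmH2O·s/L.

17.0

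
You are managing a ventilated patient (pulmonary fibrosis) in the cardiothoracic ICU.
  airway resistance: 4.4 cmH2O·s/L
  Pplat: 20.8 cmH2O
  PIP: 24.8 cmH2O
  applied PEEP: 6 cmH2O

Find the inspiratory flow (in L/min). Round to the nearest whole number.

55

flow = (PIP − Pplat) / Raw = (24.8 − 20.8) / 4.4 = 0.9091 L/s × 60 = 54.546 L/min.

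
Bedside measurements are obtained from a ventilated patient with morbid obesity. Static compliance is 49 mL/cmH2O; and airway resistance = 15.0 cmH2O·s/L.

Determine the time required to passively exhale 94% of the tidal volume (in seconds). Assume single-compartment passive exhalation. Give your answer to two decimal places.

2.07

τ = R × C = 15.0 × 49 mL/cmH2O = 15.0 × 0.049 L/cmH2O = 0.735 s.
Exhaled fraction f = 1 − e^(−t/τ) → t = −τ·ln(1 − f) = −0.735·ln(0.06) = 2.068 s.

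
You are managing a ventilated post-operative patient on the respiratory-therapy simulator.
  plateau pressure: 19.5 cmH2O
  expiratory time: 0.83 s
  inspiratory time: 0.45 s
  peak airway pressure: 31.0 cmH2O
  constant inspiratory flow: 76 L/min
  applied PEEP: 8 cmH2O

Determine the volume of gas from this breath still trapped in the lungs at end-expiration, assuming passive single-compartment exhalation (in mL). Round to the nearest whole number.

Flow: 76 L/min ÷ 60 = 1.2667 L/s.
Vt = flow × Ti = 1.2667 L/s × 0.45 s × 1000 mL/L = 570.02 mL.
R = (PIP − Pplat)/V̇ = (31.0 − 19.5) / 1.2667 = 11.5/1.2667 = 9.079 cmH2O·s/L.
C = Vt/(Pplat − PEEP) = 570.02 / (19.5 − 8) = 570.02/11.5 = 49.567 mL/cmH2O.
τ = R × C = 9.079 × 0.04957 L/cmH2O = 0.45 s.
Fraction remaining = e^(−Te/τ) = e^(−0.83/0.45) = 0.1581.
Trapped volume = 570.02 × 0.1581 = 90.12 mL.

90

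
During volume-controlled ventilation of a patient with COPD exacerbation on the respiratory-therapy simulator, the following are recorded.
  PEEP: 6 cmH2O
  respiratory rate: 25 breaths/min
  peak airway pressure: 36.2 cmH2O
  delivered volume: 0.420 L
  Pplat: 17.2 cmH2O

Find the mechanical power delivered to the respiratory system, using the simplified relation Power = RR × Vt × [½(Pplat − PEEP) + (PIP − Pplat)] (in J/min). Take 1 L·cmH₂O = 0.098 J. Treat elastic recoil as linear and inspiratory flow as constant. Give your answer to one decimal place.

Per-breath work = Vt × [½(Pplat−PEEP) + (PIP−Pplat)] = 0.420 × [0.5×11.2 + 19.0] = 0.420 × 24.6 = 10.332 L·cmH2O.
Power = 25 × 10.332 = 258.3 L·cmH2O/min.
× 0.098 J/(L·cmH2O) → 25.313 J/min.

25.3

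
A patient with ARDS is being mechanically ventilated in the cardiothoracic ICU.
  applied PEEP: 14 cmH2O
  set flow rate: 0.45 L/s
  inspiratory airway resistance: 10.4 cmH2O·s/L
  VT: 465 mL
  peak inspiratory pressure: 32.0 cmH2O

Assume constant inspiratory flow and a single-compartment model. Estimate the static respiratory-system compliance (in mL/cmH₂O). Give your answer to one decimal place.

Equation of motion (constant flow): PIP = Vt/C + R·V̇ + PEEP.
Vt/C = PIP − R·V̇ − PEEP = 32.0 − 10.4×0.45 − 14 = 32.0 − 4.68 − 14 = 13.32 cmH2O.
C = Vt / 13.32 = 465 / 13.32 = 34.91 mL/cmH2O.

34.9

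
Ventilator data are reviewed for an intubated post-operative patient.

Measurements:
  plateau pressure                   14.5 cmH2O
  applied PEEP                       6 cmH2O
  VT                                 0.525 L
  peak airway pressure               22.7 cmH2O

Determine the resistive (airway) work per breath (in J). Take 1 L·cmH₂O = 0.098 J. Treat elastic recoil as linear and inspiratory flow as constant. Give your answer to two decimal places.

0.42

With constant inspiratory flow the resistive pressure is constant at PIP − Pplat = 22.7 − 14.5 = 8.2 cmH2O, so resistive work = 8.2 × 0.525 = 4.305 L·cmH2O.
× 0.098 J/(L·cmH2O) → 0.4219 J.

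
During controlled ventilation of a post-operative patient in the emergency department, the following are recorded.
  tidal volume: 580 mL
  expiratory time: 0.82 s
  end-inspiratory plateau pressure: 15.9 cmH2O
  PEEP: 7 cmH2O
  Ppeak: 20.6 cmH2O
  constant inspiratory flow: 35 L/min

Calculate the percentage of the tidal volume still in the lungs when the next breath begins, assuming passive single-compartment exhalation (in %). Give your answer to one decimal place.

Flow: 35 L/min ÷ 60 = 0.5833 L/s.
R = (PIP − Pplat)/V̇ = (20.6 − 15.9) / 0.5833 = 4.7/0.5833 = 8.058 cmH2O·s/L.
C = Vt/(Pplat − PEEP) = 580.0 / (15.9 − 7) = 580.0/8.9 = 65.169 mL/cmH2O.
τ = R × C = 8.058 × 0.06517 L/cmH2O = 0.5251 s.
Fraction remaining at end-expiration = e^(−Te/τ) = e^(−0.82/0.5251) = 0.2098 → 20.98%.

21.0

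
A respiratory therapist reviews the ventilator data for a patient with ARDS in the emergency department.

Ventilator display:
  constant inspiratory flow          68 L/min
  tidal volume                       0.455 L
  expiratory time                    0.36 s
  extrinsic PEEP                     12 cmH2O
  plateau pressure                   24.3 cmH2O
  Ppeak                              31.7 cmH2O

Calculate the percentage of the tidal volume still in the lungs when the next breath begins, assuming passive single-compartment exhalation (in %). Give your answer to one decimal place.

Flow: 68 L/min ÷ 60 = 1.1333 L/s.
R = (PIP − Pplat)/V̇ = (31.7 − 24.3) / 1.1333 = 7.4/1.1333 = 6.53 cmH2O·s/L.
C = Vt/(Pplat − PEEP) = 455.0 / (24.3 − 12) = 455.0/12.3 = 36.992 mL/cmH2O.
τ = R × C = 6.53 × 0.03699 L/cmH2O = 0.2415 s.
Fraction remaining at end-expiration = e^(−Te/τ) = e^(−0.36/0.2415) = 0.2252 → 22.52%.

22.5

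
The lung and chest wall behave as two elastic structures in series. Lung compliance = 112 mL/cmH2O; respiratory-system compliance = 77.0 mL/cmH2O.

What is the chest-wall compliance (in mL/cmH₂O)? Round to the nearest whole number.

1/Ccw = 1/Crs − 1/CL.
1/Ccw = 1/77.0 − 1/112 = 0.004058.
Ccw = 246.43 mL/cmH2O.

246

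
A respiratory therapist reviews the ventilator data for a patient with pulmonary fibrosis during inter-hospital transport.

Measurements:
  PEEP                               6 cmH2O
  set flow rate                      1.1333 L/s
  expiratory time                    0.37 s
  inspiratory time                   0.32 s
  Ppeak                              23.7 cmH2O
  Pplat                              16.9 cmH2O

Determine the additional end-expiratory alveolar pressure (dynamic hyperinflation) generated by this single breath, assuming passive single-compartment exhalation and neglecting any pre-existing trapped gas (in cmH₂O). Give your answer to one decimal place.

1.7

Vt = flow × Ti = 1.1333 L/s × 0.32 s × 1000 mL/L = 362.66 mL.
R = (PIP − Pplat)/V̇ = (23.7 − 16.9) / 1.1333 = 6.8/1.1333 = 6.0 cmH2O·s/L.
C = Vt/(Pplat − PEEP) = 362.66 / (16.9 − 6) = 362.66/10.9 = 33.272 mL/cmH2O.
τ = R × C = 6.0 × 0.03327 L/cmH2O = 0.1996 s.
Fraction remaining = e^(−Te/τ) = e^(−0.37/0.1996) = 0.1567; trapped volume = 362.66 × 0.1567 = 56.829 mL.
Additional alveolar pressure from trapping ≈ V_trapped / C = 56.829 / 33.272 = 1.708 cmH2O.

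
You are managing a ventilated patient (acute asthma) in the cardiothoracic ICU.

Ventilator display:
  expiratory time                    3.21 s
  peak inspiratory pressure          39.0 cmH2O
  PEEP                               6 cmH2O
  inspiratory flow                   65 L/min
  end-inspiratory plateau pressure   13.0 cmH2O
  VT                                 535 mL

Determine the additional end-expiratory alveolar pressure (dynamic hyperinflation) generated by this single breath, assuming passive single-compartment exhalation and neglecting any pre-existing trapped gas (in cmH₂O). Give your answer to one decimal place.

1.2

Flow: 65 L/min ÷ 60 = 1.0833 L/s.
R = (PIP − Pplat)/V̇ = (39.0 − 13.0) / 1.0833 = 26.0/1.0833 = 24.001 cmH2O·s/L.
C = Vt/(Pplat − PEEP) = 535.0 / (13.0 − 6) = 535.0/7.0 = 76.429 mL/cmH2O.
τ = R × C = 24.001 × 0.07643 L/cmH2O = 1.834 s.
Fraction remaining = e^(−Te/τ) = e^(−3.21/1.834) = 0.1737; trapped volume = 535.0 × 0.1737 = 92.93 mL.
Additional alveolar pressure from trapping ≈ V_trapped / C = 92.93 / 76.429 = 1.216 cmH2O.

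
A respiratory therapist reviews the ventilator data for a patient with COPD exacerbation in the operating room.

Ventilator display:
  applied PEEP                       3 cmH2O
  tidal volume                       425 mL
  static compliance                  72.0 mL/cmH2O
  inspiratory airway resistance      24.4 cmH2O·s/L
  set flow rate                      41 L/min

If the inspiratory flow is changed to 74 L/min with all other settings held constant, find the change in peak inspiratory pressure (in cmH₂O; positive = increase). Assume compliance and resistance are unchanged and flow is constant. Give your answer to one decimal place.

Flow: 41 L/min ÷ 60 = 0.6833 L/s.
New flow: 74 L/min ÷ 60 = 1.2333 L/s.
PIP = Vt/C + R·V̇ + PEEP (constant-flow equation of motion).
Only the resistive term changes: ΔPIP = R × ΔV̇ = 24.4 × (1.2333 − 0.6833) = 24.4 × 0.55 = 13.42 cmH2O.

13.4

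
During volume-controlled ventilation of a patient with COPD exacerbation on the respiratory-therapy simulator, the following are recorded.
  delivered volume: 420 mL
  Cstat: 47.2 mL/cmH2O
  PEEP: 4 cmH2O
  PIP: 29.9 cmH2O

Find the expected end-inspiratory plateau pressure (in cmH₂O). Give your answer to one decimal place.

Pplat = PEEP + Vt / Cstat = 4 + 420 / 47.2 = 4 + 8.898 = 12.898 cmH2O.

12.9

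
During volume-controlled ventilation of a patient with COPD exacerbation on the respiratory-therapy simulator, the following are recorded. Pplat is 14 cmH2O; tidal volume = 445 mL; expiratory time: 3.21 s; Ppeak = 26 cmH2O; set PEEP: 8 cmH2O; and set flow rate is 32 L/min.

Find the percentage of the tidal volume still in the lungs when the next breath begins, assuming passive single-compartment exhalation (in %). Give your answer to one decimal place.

Flow: 32 L/min ÷ 60 = 0.5333 L/s.
R = (PIP − Pplat)/V̇ = (26 − 14) / 0.5333 = 12.0/0.5333 = 22.501 cmH2O·s/L.
C = Vt/(Pplat − PEEP) = 445.0 / (14 − 8) = 445.0/6.0 = 74.167 mL/cmH2O.
τ = R × C = 22.501 × 0.07417 L/cmH2O = 1.669 s.
Fraction remaining at end-expiration = e^(−Te/τ) = e^(−3.21/1.669) = 0.1461 → 14.61%.

14.6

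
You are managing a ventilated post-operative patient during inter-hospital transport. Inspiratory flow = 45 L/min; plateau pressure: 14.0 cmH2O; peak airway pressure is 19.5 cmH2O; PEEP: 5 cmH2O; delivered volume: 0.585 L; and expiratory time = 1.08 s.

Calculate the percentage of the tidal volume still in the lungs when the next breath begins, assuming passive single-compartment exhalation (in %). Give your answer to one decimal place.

Flow: 45 L/min ÷ 60 = 0.75 L/s.
R = (PIP − Pplat)/V̇ = (19.5 − 14.0) / 0.75 = 5.5/0.75 = 7.333 cmH2O·s/L.
C = Vt/(Pplat − PEEP) = 585.0 / (14.0 − 5) = 585.0/9.0 = 65.0 mL/cmH2O.
τ = R × C = 7.333 × 0.065 L/cmH2O = 0.4766 s.
Fraction remaining at end-expiration = e^(−Te/τ) = e^(−1.08/0.4766) = 0.1037 → 10.37%.

10.4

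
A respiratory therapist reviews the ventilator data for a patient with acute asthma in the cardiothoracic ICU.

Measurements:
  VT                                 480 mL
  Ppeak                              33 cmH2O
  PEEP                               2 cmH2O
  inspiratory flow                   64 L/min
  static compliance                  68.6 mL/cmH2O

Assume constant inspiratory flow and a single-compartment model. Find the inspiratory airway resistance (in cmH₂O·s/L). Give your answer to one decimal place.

22.5

Flow: 64 L/min ÷ 60 = 1.0667 L/s.
Equation of motion (constant flow): PIP = Vt/C + R·V̇ + PEEP.
R·V̇ = PIP − Vt/C − PEEP = 33 − 480/68.6 − 2 = 33 − 6.997 − 2 = 24.003 cmH2O.
R = 24.003 / 1.0667 = 22.502 cmH2O·s/L.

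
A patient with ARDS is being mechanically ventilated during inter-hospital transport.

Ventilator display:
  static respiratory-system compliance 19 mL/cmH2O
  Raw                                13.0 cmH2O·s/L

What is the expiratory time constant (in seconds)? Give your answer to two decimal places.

0.25

τ = R × C = 13.0 × 19 mL/cmH2O = 13.0 × 0.019 L/cmH2O = 0.247 s.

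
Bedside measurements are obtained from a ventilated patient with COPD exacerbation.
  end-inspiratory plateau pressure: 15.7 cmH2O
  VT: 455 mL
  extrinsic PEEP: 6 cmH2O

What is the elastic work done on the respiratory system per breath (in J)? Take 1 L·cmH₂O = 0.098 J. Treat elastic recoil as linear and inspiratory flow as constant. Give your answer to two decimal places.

Elastic work ≈ ½ × (Pplat − PEEP) × Vt = 0.5 × (15.7 − 6) × 0.455 L = 0.5 × 9.7 × 0.455 = 2.207 L·cmH2O.
× 0.098 J/(L·cmH2O) → 0.2163 J.

0.22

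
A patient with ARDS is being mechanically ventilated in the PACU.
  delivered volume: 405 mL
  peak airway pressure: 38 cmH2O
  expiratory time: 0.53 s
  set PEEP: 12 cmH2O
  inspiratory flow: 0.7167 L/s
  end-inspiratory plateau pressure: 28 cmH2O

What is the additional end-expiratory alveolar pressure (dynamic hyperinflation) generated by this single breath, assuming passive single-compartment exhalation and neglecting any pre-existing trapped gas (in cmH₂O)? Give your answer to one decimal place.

3.6

R = (PIP − Pplat)/V̇ = (38 − 28) / 0.7167 = 10.0/0.7167 = 13.953 cmH2O·s/L.
C = Vt/(Pplat − PEEP) = 405.0 / (28 − 12) = 405.0/16.0 = 25.313 mL/cmH2O.
τ = R × C = 13.953 × 0.02531 L/cmH2O = 0.3532 s.
Fraction remaining = e^(−Te/τ) = e^(−0.53/0.3532) = 0.223; trapped volume = 405.0 × 0.223 = 90.315 mL.
Additional alveolar pressure from trapping ≈ V_trapped / C = 90.315 / 25.313 = 3.568 cmH2O.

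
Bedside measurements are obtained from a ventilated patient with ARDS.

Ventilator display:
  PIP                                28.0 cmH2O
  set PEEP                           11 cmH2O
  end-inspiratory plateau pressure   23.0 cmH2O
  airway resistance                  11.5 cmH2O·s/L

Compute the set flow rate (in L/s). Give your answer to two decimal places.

0.43

flow = (PIP − Pplat) / Raw = 5.0 / 11.5 = 0.4348 L/s.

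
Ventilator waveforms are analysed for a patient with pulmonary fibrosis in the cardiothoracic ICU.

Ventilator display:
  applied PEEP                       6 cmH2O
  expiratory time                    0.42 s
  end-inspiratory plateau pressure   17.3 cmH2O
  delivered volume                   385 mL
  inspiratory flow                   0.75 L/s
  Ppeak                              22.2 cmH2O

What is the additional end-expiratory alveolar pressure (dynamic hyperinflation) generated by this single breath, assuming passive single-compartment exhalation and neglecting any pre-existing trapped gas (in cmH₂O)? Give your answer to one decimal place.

R = (PIP − Pplat)/V̇ = (22.2 − 17.3) / 0.75 = 4.9/0.75 = 6.533 cmH2O·s/L.
C = Vt/(Pplat − PEEP) = 385.0 / (17.3 − 6) = 385.0/11.3 = 34.071 mL/cmH2O.
τ = R × C = 6.533 × 0.03407 L/cmH2O = 0.2226 s.
Fraction remaining = e^(−Te/τ) = e^(−0.42/0.2226) = 0.1516; trapped volume = 385.0 × 0.1516 = 58.366 mL.
Additional alveolar pressure from trapping ≈ V_trapped / C = 58.366 / 34.071 = 1.713 cmH2O.

1.7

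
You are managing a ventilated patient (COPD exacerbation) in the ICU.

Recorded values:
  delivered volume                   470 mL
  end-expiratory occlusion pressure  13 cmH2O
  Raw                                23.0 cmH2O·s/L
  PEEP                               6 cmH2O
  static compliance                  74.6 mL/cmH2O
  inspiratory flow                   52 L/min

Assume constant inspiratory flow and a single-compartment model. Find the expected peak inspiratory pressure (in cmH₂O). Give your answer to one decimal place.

Flow: 52 L/min ÷ 60 = 0.8667 L/s.
Total PEEP = 13 cmH2O (set 6 + intrinsic 7); this is the baseline alveolar pressure.
Equation of motion (constant flow): PIP = Vt/C + R·V̇ + PEEP.
PIP = 470/74.6 + 23.0×0.8667 + 13 = 6.3 + 19.934 + 13 = 39.234 cmH2O.

39.2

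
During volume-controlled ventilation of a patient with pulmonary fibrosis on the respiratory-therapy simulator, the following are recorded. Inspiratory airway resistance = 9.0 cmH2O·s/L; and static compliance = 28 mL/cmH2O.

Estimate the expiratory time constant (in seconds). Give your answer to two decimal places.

0.25

τ = R × C = 9.0 × 28 mL/cmH2O = 9.0 × 0.028 L/cmH2O = 0.252 s.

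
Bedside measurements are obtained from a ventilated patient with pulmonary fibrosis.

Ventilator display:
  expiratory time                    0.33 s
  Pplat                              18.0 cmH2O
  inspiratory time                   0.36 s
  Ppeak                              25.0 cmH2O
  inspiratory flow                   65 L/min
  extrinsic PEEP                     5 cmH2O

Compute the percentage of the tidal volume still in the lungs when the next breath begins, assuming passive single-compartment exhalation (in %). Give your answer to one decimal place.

18.2

Flow: 65 L/min ÷ 60 = 1.0833 L/s.
Vt = flow × Ti = 1.0833 L/s × 0.36 s × 1000 mL/L = 389.99 mL.
R = (PIP − Pplat)/V̇ = (25.0 − 18.0) / 1.0833 = 7.0/1.0833 = 6.462 cmH2O·s/L.
C = Vt/(Pplat − PEEP) = 389.99 / (18.0 − 5) = 389.99/13.0 = 29.999 mL/cmH2O.
τ = R × C = 6.462 × 0.03 L/cmH2O = 0.1939 s.
Fraction remaining at end-expiration = e^(−Te/τ) = e^(−0.33/0.1939) = 0.1823 → 18.23%.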